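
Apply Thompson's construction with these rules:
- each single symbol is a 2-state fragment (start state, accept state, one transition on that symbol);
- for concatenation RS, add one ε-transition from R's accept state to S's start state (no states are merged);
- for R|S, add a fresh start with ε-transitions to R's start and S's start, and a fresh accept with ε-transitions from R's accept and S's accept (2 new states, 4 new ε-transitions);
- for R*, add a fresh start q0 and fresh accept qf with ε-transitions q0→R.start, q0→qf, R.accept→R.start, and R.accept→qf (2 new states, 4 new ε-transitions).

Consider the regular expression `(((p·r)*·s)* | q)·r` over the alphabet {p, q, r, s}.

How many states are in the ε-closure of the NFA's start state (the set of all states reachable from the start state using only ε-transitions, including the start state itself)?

Compute the ε-closure size of each fragment's start state recursively; a symbol fragment's start has no outgoing ε-edge, so its closure is just itself (size 1).
  p·r : C equals the left operand's closure size = 1 (its accept is not ε-reachable, so the closure stops there)
  (p·r)* : C = 1 (new start) + 1 (body) + 1 (new accept) = 3
  (p·r)*·s : C = 3 + 1 = 4 (closure spills across the concat boundary because the left factor accepts ε)
  ((p·r)*·s)* : C = 1 (new start) + 4 (body) + 1 (new accept) = 6
  ((p·r)*·s)* | q : C = 1 (new start) + (6 + 1) + 1 (new accept, since some branch ε-reaches its own accept) = 9
  (((p·r)*·s)* | q)·r : C = 9 + 1 = 10 (closure spills across the concat boundary because the left factor accepts ε)

10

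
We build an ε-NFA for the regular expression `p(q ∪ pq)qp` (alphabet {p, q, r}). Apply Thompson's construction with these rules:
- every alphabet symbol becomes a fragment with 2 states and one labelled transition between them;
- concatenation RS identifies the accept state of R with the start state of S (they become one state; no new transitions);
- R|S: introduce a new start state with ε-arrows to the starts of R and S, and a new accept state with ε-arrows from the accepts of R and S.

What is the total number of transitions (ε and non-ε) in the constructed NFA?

Per subexpression:
Each of the 6 symbol leaves contributes 1 transition (1 symbol, 0 ε).
  pq → 2 transitions (2 symbol, 0 ε)
  q ∪ pq → 7 transitions (3 symbol, 4 ε)
  p(q ∪ pq)qp → 10 transitions (6 symbol, 4 ε)

10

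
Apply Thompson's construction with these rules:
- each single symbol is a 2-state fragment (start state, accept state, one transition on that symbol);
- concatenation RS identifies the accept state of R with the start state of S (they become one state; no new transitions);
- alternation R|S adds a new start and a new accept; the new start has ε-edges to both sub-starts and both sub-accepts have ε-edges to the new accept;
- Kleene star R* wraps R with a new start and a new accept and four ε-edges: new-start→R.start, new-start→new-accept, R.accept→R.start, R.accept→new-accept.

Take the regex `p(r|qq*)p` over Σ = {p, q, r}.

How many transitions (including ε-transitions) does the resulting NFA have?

13

By structural recursion:
Each of the 5 symbol leaves contributes 1 transition (1 symbol, 0 ε).
  q* : 5 transitions (1 symbol, 4 ε)
  qq* : 6 transitions (2 symbol, 4 ε)
  r|qq* : 11 transitions (3 symbol, 8 ε)
  p(r|qq*)p : 13 transitions (5 symbol, 8 ε)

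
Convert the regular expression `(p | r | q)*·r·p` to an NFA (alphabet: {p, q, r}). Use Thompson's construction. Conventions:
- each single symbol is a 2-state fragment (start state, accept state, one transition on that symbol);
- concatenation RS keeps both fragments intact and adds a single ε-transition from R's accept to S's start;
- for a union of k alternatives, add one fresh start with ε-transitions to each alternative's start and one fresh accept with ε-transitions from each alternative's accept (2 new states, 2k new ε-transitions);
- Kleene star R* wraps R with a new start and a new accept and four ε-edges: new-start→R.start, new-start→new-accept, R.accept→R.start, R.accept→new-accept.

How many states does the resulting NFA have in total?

14

Recursing over subexpressions:
Each of the 5 symbol leaves contributes a 2-state fragment.
  p | r | q : 8 states
  (p | r | q)* : 10 states
  (p | r | q)*·r·p : 14 states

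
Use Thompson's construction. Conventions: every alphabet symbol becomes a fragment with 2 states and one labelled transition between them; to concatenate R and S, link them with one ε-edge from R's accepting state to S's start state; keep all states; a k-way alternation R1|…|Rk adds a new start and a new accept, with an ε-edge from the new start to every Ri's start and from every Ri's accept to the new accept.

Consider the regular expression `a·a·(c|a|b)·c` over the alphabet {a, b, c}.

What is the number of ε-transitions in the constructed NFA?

9

Bottom-up over the parse tree:
Each of the 6 symbol leaves contributes 0 ε-transitions.
  c|a|b — 6 ε-transitions
  a·a·(c|a|b)·c — 9 ε-transitions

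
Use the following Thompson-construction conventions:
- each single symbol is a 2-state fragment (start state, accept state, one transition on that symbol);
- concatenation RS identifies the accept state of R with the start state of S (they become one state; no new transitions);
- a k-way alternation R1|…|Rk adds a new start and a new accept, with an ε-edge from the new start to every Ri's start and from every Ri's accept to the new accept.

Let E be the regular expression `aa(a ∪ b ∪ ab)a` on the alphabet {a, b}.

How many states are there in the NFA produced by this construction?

12

Building bottom-up:
Each of the 7 symbol leaves contributes a 2-state fragment.
  ab → 3 states
  a ∪ b ∪ ab → 9 states
  aa(a ∪ b ∪ ab)a → 12 states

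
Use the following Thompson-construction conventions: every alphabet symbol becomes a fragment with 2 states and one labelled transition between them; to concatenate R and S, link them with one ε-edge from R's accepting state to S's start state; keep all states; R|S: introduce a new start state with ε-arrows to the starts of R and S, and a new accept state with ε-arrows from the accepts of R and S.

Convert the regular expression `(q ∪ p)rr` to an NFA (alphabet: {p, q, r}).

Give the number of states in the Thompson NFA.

10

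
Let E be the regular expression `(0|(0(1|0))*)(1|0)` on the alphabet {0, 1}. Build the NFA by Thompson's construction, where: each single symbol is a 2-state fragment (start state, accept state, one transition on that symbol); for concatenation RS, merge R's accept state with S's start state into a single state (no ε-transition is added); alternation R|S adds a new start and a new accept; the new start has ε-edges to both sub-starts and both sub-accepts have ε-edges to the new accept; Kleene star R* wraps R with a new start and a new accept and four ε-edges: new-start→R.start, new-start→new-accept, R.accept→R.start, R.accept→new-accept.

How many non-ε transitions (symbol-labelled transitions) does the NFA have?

6

Bottom-up over the parse tree:
Each of the 6 symbol leaves contributes exactly 1 symbol transition.
  1|0 = 2 symbol transitions
  0(1|0) = 3 symbol transitions
  (0(1|0))* = 3 symbol transitions
  0|(0(1|0))* = 4 symbol transitions
  1|0 = 2 symbol transitions
  (0|(0(1|0))*)(1|0) = 6 symbol transitions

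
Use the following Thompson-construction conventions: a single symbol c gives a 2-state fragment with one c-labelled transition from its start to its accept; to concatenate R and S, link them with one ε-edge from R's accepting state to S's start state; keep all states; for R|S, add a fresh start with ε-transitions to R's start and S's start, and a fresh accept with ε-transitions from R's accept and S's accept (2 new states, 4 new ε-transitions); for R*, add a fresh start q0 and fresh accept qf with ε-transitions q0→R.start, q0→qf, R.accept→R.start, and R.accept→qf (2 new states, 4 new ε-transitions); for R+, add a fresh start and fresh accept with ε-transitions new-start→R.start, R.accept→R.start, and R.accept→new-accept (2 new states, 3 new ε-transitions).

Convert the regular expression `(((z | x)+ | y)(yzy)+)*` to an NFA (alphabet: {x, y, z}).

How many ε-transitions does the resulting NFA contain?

21

Per subexpression:
Each of the 6 symbol leaves contributes 0 ε-transitions.
  z | x → 4 ε-transitions
  (z | x)+ → 7 ε-transitions
  (z | x)+ | y → 11 ε-transitions
  yzy → 2 ε-transitions
  (yzy)+ → 5 ε-transitions
  ((z | x)+ | y)(yzy)+ → 17 ε-transitions
  (((z | x)+ | y)(yzy)+)* → 21 ε-transitions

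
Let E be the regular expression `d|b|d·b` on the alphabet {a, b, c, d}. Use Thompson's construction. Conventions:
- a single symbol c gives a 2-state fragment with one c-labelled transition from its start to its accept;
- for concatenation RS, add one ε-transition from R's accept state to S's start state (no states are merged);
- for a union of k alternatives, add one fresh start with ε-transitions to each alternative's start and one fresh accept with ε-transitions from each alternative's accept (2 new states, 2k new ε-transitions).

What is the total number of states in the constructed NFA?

10

Building bottom-up:
Each of the 4 symbol leaves contributes a 2-state fragment.
  d·b → 4 states
  d|b|d·b → 10 states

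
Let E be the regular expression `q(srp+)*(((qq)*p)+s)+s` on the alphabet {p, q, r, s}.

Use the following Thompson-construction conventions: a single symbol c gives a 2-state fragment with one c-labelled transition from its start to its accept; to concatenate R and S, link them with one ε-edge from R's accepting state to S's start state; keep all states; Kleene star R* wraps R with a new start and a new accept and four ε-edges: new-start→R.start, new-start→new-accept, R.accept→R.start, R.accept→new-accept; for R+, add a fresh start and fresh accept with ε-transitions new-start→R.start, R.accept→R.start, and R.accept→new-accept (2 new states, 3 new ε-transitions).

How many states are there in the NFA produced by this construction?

Bottom-up over the parse tree:
Each of the 9 symbol leaves contributes a 2-state fragment.
  p+ = 4 states
  srp+ = 8 states
  (srp+)* = 10 states
  qq = 4 states
  (qq)* = 6 states
  (qq)*p = 8 states
  ((qq)*p)+ = 10 states
  ((qq)*p)+s = 12 states
  (((qq)*p)+s)+ = 14 states
  q(srp+)*(((qq)*p)+s)+s = 28 states

28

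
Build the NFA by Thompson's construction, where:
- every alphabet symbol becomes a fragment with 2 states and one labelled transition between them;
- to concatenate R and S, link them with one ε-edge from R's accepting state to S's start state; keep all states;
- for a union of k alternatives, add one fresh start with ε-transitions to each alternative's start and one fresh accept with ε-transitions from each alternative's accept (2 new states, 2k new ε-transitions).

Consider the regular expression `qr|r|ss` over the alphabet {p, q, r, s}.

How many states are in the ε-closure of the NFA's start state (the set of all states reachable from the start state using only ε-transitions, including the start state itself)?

Work bottom-up. For each fragment F, track |ε-closure(F.start)| and whether F's accept lies in that closure (i.e. whether F accepts ε). A single-symbol fragment has closure size 1 and does not accept ε.
  qr → |ε-closure| equals the left operand's closure size = 1 (its accept is not ε-reachable, so the closure stops there)
  ss → |ε-closure| equals the left operand's closure size = 1 (its accept is not ε-reachable, so the closure stops there)
  qr|r|ss → new start ε-reaches every alternative's start; none of them accept ε, so the new accept is not reached: |ε-closure| = 1 + 1 + 1 + 1 = 4

4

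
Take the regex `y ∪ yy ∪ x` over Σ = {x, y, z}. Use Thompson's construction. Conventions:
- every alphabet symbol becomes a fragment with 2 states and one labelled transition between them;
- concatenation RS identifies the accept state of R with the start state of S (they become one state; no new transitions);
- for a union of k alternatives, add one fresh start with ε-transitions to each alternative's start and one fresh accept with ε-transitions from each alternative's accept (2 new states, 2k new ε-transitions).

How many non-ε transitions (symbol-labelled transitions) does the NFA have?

4

Bottom-up over the parse tree:
Each of the 4 symbol leaves contributes exactly 1 symbol transition.
  yy — 2 symbol transitions
  y ∪ yy ∪ x — 4 symbol transitions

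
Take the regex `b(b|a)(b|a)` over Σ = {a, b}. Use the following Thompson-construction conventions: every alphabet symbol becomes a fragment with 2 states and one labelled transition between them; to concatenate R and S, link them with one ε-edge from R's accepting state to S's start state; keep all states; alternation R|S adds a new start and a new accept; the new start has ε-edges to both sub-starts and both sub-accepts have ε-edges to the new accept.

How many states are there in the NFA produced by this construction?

By structural recursion:
Each of the 5 symbol leaves contributes a 2-state fragment.
  b|a → 6 states
  b|a → 6 states
  b(b|a)(b|a) → 14 states

14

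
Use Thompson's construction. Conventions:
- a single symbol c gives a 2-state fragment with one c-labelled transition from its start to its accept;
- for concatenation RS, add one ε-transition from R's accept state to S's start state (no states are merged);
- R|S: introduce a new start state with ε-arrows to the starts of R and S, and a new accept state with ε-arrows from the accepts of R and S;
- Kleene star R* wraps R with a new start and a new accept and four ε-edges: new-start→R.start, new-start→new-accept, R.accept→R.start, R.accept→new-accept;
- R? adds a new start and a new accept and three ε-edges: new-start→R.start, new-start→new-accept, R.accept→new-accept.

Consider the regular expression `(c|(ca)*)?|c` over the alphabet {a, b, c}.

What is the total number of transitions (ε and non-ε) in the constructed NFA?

By structural recursion:
Each of the 4 symbol leaves contributes 1 transition (1 symbol, 0 ε).
  ca — 3 transitions (2 symbol, 1 ε)
  (ca)* — 7 transitions (2 symbol, 5 ε)
  c|(ca)* — 12 transitions (3 symbol, 9 ε)
  (c|(ca)*)? — 15 transitions (3 symbol, 12 ε)
  (c|(ca)*)?|c — 20 transitions (4 symbol, 16 ε)

20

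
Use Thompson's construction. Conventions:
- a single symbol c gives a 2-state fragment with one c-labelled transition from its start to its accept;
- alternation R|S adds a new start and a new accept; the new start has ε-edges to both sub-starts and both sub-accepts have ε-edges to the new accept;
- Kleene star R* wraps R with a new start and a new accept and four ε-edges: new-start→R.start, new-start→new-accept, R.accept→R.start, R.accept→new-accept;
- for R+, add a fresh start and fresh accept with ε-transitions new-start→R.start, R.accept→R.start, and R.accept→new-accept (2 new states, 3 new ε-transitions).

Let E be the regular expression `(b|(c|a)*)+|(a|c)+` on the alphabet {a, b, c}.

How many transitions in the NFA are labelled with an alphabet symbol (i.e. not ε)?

5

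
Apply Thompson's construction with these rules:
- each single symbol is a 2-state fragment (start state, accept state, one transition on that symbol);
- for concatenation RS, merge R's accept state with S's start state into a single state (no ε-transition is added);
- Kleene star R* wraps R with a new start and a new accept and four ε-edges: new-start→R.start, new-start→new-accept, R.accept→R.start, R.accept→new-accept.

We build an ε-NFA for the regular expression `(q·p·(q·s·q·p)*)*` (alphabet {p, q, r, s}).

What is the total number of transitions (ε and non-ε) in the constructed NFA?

Recursing over subexpressions:
Each of the 6 symbol leaves contributes 1 transition (1 symbol, 0 ε).
  q·s·q·p — 4 transitions (4 symbol, 0 ε)
  (q·s·q·p)* — 8 transitions (4 symbol, 4 ε)
  q·p·(q·s·q·p)* — 10 transitions (6 symbol, 4 ε)
  (q·p·(q·s·q·p)*)* — 14 transitions (6 symbol, 8 ε)

14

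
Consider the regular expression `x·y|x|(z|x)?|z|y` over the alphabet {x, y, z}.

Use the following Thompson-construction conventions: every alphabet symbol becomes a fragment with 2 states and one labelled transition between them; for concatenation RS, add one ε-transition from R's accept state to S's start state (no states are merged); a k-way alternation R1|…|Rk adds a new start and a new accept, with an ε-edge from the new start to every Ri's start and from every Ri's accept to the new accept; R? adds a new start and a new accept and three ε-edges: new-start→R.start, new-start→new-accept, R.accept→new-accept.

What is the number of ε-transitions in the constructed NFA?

18

Building bottom-up:
Each of the 7 symbol leaves contributes 0 ε-transitions.
  x·y = 1 ε-transition
  z|x = 4 ε-transitions
  (z|x)? = 7 ε-transitions
  x·y|x|(z|x)?|z|y = 18 ε-transitions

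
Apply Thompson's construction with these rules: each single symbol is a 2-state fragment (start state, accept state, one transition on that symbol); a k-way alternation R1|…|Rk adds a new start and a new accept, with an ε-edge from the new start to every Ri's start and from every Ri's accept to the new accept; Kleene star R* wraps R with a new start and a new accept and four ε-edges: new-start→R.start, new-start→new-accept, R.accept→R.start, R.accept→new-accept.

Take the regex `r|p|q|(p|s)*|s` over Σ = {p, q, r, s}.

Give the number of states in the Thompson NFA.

By structural recursion:
Each of the 6 symbol leaves contributes a 2-state fragment.
  p|s — 6 states
  (p|s)* — 8 states
  r|p|q|(p|s)*|s — 18 states

18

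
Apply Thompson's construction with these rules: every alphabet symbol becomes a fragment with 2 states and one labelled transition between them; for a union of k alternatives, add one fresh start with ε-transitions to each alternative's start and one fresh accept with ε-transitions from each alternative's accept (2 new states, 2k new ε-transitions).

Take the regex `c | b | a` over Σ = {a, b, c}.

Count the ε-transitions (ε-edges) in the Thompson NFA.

Recursing over subexpressions:
Each of the 3 symbol leaves contributes 0 ε-transitions.
  c | b | a → 6 ε-transitions

6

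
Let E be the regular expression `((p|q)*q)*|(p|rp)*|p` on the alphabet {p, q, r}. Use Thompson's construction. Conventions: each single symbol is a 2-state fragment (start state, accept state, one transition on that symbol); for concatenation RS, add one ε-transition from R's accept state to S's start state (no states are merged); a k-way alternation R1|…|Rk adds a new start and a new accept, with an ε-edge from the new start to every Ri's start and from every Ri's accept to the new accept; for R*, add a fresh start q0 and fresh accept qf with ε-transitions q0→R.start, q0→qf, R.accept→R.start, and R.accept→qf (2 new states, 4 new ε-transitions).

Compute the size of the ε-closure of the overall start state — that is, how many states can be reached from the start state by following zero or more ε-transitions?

Compute the ε-closure size of each fragment's start state recursively; a symbol fragment's start has no outgoing ε-edge, so its closure is just itself (size 1).
  p|q → |ε-closure| = 1 + 1 + 1 = 3 (the new accept is not ε-reachable since no branch accepts ε)
  (p|q)* → the star's fresh start ε-reaches both the body's start and the fresh accept: |ε-closure| = 2 + 3 = 5
  (p|q)*q → the left operand accepts ε, so the closure extends into the next operand (via the concat ε-link); |ε-closure| = 5 + 1 = 6
  ((p|q)*q)* → |ε-closure| = 1 (new start) + 6 (body) + 1 (new accept) = 8
  rp → |ε-closure| equals the left operand's closure size = 1 (its accept is not ε-reachable, so the closure stops there)
  p|rp → new start ε-reaches every alternative's start; none of them accept ε, so the new accept is not reached: |ε-closure| = 1 + 1 + 1 = 3
  (p|rp)* → |ε-closure| = 1 (new start) + 3 (body) + 1 (new accept) = 5
  ((p|q)*q)*|(p|rp)*|p → |ε-closure| = 1 (new start) + (8 + 5 + 1) + 1 (new accept, since some branch ε-reaches its own accept) = 16

16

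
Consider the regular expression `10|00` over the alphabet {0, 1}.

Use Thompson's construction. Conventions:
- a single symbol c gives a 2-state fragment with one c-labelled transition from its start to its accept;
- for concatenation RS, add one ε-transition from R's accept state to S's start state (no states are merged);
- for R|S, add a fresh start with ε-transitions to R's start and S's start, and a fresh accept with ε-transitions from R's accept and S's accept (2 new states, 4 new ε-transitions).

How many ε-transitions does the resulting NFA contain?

6

Per subexpression:
Each of the 4 symbol leaves contributes 0 ε-transitions.
  10 : 1 ε-transition
  00 : 1 ε-transition
  10|00 : 6 ε-transitions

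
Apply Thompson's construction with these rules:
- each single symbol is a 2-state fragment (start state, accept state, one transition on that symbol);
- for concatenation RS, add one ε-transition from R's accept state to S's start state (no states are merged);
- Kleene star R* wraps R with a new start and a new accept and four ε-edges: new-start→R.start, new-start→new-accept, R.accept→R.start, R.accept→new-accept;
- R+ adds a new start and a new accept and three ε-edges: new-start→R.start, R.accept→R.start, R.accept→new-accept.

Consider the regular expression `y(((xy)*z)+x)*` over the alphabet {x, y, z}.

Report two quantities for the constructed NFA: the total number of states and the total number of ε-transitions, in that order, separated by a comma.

Recursing over subexpressions:
Each of the 5 symbol leaves contributes 2 states and 0 ε-transitions.
  xy = 4 states, 1 ε-transition
  (xy)* = 6 states, 5 ε-transitions
  (xy)*z = 8 states, 6 ε-transitions
  ((xy)*z)+ = 10 states, 9 ε-transitions
  ((xy)*z)+x = 12 states, 10 ε-transitions
  (((xy)*z)+x)* = 14 states, 14 ε-transitions
  y(((xy)*z)+x)* = 16 states, 15 ε-transitions

16, 15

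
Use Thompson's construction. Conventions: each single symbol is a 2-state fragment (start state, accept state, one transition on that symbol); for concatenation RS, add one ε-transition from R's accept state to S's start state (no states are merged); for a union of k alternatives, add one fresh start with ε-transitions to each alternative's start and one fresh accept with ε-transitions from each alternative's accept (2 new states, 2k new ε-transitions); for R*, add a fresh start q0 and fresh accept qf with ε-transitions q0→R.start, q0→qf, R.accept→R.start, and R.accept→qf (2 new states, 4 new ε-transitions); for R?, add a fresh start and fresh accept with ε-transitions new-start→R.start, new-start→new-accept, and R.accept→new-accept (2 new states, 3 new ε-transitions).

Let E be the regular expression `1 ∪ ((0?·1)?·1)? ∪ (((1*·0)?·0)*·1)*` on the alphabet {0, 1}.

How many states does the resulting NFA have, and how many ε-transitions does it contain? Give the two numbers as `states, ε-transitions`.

32, 35

Per subexpression:
Each of the 8 symbol leaves contributes 2 states and 0 ε-transitions.
  0? → 4 states, 3 ε-transitions
  0?·1 → 6 states, 4 ε-transitions
  (0?·1)? → 8 states, 7 ε-transitions
  (0?·1)?·1 → 10 states, 8 ε-transitions
  ((0?·1)?·1)? → 12 states, 11 ε-transitions
  1* → 4 states, 4 ε-transitions
  1*·0 → 6 states, 5 ε-transitions
  (1*·0)? → 8 states, 8 ε-transitions
  (1*·0)?·0 → 10 states, 9 ε-transitions
  ((1*·0)?·0)* → 12 states, 13 ε-transitions
  ((1*·0)?·0)*·1 → 14 states, 14 ε-transitions
  (((1*·0)?·0)*·1)* → 16 states, 18 ε-transitions
  1 ∪ ((0?·1)?·1)? ∪ (((1*·0)?·0)*·1)* → 32 states, 35 ε-transitions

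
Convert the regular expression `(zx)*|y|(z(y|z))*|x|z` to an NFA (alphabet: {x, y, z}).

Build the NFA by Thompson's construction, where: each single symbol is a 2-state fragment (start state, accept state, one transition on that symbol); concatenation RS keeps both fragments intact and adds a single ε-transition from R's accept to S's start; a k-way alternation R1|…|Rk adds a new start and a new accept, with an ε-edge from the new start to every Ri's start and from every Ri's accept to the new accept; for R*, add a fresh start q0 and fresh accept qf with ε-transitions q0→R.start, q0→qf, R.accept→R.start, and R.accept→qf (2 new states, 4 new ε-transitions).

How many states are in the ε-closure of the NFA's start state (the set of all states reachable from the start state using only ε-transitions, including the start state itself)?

Compute the ε-closure size of each fragment's start state recursively; a symbol fragment's start has no outgoing ε-edge, so its closure is just itself (size 1).
  zx : C equals the left operand's closure size = 1 (its accept is not ε-reachable, so the closure stops there)
  (zx)* : the star's fresh start ε-reaches both the body's start and the fresh accept: C = 2 + 1 = 3
  y|z : new start ε-reaches every alternative's start; none of them accept ε, so the new accept is not reached: C = 1 + 1 + 1 = 3
  z(y|z) : C equals the left operand's closure size = 1 (its accept is not ε-reachable, so the closure stops there)
  (z(y|z))* : C = 1 (new start) + 1 (body) + 1 (new accept) = 3
  (zx)*|y|(z(y|z))*|x|z : C = 1 (new start) + (3 + 1 + 3 + 1 + 1) + 1 (new accept, since some branch ε-reaches its own accept) = 11

11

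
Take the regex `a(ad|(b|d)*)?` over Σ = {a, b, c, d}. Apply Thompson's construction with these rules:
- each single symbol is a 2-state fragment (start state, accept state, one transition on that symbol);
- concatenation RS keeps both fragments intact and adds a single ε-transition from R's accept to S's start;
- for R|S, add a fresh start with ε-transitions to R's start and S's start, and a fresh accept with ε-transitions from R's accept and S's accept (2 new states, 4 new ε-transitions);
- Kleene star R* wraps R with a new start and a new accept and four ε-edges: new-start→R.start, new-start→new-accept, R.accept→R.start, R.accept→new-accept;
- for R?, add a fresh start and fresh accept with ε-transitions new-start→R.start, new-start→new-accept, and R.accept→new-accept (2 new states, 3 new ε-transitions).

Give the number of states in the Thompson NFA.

Building bottom-up:
Each of the 5 symbol leaves contributes a 2-state fragment.
  ad : 4 states
  b|d : 6 states
  (b|d)* : 8 states
  ad|(b|d)* : 14 states
  (ad|(b|d)*)? : 16 states
  a(ad|(b|d)*)? : 18 states

18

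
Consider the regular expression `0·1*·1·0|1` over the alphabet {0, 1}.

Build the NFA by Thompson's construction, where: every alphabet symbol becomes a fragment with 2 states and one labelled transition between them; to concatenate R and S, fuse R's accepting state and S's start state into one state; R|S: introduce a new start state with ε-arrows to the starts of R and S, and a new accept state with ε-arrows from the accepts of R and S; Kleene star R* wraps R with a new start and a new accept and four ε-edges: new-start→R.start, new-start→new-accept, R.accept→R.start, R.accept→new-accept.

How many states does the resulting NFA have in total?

11

Recursing over subexpressions:
Each of the 5 symbol leaves contributes a 2-state fragment.
  1* → 4 states
  0·1*·1·0 → 7 states
  0·1*·1·0|1 → 11 states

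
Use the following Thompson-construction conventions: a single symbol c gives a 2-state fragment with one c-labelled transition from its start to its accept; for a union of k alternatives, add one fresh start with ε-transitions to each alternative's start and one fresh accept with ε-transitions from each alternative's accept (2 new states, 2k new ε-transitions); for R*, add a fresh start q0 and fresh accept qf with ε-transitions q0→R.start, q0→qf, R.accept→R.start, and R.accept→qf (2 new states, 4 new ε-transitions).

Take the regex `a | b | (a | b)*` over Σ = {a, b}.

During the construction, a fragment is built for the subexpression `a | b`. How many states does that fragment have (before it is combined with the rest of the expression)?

6

Fragment for `a | b`:
Each of the 2 symbol leaves contributes a 2-state fragment.
  a | b = 6 states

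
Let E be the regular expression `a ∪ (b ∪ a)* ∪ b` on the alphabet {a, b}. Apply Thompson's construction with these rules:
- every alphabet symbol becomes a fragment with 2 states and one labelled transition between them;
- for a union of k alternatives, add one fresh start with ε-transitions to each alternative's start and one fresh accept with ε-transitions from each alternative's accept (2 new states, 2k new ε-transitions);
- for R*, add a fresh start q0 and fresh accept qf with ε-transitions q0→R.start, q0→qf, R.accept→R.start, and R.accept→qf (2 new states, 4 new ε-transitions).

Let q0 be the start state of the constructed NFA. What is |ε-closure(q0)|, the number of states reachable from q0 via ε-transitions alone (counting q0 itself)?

9

Let C(F) = |ε-closure(F.start)| within fragment F, and note whether F accepts ε. Symbol fragments have C = 1 and do not accept ε. Then:
  b ∪ a → |ε-closure| = 1 + 1 + 1 = 3 (the new accept is not ε-reachable since no branch accepts ε)
  (b ∪ a)* → |ε-closure| = 1 (new start) + 3 (body) + 1 (new accept) = 5
  a ∪ (b ∪ a)* ∪ b → new start ε-reaches every alternative's start; at least one alternative accepts ε, so the union's new accept is reached too: |ε-closure| = 1 + 1 + 5 + 1 + 1 = 9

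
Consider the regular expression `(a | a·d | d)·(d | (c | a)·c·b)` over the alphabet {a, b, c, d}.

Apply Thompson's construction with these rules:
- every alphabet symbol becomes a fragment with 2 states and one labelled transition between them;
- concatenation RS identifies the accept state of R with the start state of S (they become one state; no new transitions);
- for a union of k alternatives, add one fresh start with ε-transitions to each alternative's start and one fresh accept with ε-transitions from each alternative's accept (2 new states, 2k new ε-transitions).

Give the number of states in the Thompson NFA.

20

Bottom-up over the parse tree:
Each of the 9 symbol leaves contributes a 2-state fragment.
  a·d — 3 states
  a | a·d | d — 9 states
  c | a — 6 states
  (c | a)·c·b — 8 states
  d | (c | a)·c·b — 12 states
  (a | a·d | d)·(d | (c | a)·c·b) — 20 states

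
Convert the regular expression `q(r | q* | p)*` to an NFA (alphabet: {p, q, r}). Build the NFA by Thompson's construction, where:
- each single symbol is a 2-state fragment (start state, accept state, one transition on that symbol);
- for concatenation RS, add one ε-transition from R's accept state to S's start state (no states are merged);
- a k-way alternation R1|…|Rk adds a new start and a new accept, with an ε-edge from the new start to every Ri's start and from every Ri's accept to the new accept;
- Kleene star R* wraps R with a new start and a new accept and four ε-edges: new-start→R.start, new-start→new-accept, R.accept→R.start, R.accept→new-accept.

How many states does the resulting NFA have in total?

14

Building bottom-up:
Each of the 4 symbol leaves contributes a 2-state fragment.
  q* = 4 states
  r | q* | p = 10 states
  (r | q* | p)* = 12 states
  q(r | q* | p)* = 14 states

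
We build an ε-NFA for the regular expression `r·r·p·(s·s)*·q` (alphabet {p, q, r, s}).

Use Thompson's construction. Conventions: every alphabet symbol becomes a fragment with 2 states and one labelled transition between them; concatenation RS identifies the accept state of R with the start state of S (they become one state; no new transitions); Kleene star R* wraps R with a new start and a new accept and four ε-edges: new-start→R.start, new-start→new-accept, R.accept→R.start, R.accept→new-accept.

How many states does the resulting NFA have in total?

Bottom-up over the parse tree:
Each of the 6 symbol leaves contributes a 2-state fragment.
  s·s = 3 states
  (s·s)* = 5 states
  r·r·p·(s·s)*·q = 9 states

9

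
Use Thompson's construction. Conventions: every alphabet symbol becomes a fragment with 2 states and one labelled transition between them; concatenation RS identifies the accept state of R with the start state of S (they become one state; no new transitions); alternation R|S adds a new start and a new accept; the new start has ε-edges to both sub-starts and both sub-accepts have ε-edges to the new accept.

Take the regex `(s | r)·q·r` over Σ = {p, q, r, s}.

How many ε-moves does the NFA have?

4

Recursing over subexpressions:
Each of the 4 symbol leaves contributes 0 ε-transitions.
  s | r → 4 ε-transitions
  (s | r)·q·r → 4 ε-transitions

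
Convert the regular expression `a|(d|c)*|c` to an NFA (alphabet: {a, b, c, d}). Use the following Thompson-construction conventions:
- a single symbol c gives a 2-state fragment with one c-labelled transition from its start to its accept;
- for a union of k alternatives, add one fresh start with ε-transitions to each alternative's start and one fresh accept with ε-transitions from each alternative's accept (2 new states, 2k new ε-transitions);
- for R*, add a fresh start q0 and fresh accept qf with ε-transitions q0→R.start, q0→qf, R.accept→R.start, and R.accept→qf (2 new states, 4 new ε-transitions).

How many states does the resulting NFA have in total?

14

Bottom-up over the parse tree:
Each of the 4 symbol leaves contributes a 2-state fragment.
  d|c — 6 states
  (d|c)* — 8 states
  a|(d|c)*|c — 14 states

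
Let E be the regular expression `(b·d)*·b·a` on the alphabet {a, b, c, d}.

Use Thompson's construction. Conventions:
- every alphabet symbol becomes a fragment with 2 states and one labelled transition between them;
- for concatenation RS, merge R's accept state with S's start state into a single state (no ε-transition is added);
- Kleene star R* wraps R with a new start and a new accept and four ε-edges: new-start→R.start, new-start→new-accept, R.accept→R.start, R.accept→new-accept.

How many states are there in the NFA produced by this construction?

7

Building bottom-up:
Each of the 4 symbol leaves contributes a 2-state fragment.
  b·d = 3 states
  (b·d)* = 5 states
  (b·d)*·b·a = 7 states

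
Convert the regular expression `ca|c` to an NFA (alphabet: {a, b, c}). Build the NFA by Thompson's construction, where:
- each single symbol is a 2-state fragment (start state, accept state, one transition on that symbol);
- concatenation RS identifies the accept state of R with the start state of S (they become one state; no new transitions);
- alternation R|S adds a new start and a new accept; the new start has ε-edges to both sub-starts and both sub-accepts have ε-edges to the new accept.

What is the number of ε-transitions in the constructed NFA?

4

Per subexpression:
Each of the 3 symbol leaves contributes 0 ε-transitions.
  ca → 0 ε-transitions
  ca|c → 4 ε-transitions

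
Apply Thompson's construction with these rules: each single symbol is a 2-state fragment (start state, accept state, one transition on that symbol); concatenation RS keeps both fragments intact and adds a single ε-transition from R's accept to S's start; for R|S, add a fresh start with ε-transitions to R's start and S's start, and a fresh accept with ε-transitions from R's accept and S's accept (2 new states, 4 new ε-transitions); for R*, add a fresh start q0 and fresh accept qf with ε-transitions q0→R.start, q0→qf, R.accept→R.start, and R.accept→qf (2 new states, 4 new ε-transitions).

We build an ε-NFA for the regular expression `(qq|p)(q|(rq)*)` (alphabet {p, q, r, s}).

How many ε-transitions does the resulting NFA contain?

15

Bottom-up over the parse tree:
Each of the 6 symbol leaves contributes 0 ε-transitions.
  qq : 1 ε-transition
  qq|p : 5 ε-transitions
  rq : 1 ε-transition
  (rq)* : 5 ε-transitions
  q|(rq)* : 9 ε-transitions
  (qq|p)(q|(rq)*) : 15 ε-transitions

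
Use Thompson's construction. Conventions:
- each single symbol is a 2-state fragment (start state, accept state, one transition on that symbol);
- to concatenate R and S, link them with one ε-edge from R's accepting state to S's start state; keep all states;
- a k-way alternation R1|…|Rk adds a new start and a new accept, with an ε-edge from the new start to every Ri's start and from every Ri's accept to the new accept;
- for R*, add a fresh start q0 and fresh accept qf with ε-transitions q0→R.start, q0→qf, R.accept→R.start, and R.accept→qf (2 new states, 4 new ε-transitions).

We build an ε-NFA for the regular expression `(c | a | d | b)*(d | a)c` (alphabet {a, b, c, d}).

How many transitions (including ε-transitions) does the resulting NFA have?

Per subexpression:
Each of the 7 symbol leaves contributes 1 transition (1 symbol, 0 ε).
  c | a | d | b — 12 transitions (4 symbol, 8 ε)
  (c | a | d | b)* — 16 transitions (4 symbol, 12 ε)
  d | a — 6 transitions (2 symbol, 4 ε)
  (c | a | d | b)*(d | a)c — 25 transitions (7 symbol, 18 ε)

25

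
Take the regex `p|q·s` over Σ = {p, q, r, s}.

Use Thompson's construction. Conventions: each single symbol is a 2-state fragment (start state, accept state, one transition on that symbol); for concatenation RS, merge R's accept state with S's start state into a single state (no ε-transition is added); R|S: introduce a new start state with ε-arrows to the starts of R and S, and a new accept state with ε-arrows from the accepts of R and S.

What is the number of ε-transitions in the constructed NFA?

Recursing over subexpressions:
Each of the 3 symbol leaves contributes 0 ε-transitions.
  q·s : 0 ε-transitions
  p|q·s : 4 ε-transitions

4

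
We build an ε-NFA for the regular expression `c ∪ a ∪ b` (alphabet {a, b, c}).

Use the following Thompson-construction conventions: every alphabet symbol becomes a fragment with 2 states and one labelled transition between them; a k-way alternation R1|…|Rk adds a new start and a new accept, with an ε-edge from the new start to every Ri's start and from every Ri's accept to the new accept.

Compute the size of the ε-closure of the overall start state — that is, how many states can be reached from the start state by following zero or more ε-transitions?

Let C(F) = |ε-closure(F.start)| within fragment F, and note whether F accepts ε. Symbol fragments have C = 1 and do not accept ε. Then:
  c ∪ a ∪ b — new start ε-reaches every alternative's start; none of them accept ε, so the new accept is not reached: |closure| = 1 + 1 + 1 + 1 = 4

4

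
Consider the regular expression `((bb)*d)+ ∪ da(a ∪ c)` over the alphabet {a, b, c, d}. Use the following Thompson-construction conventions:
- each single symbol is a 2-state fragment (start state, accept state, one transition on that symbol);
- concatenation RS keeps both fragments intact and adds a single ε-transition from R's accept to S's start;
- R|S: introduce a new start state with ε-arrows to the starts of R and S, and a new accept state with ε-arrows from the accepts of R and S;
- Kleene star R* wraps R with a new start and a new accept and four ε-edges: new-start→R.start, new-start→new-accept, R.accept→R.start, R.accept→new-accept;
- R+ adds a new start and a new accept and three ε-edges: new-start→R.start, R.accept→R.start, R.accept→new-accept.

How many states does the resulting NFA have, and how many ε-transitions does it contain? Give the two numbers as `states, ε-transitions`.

Bottom-up over the parse tree:
Each of the 7 symbol leaves contributes 2 states and 0 ε-transitions.
  bb = 4 states, 1 ε-transition
  (bb)* = 6 states, 5 ε-transitions
  (bb)*d = 8 states, 6 ε-transitions
  ((bb)*d)+ = 10 states, 9 ε-transitions
  a ∪ c = 6 states, 4 ε-transitions
  da(a ∪ c) = 10 states, 6 ε-transitions
  ((bb)*d)+ ∪ da(a ∪ c) = 22 states, 19 ε-transitions

22, 19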